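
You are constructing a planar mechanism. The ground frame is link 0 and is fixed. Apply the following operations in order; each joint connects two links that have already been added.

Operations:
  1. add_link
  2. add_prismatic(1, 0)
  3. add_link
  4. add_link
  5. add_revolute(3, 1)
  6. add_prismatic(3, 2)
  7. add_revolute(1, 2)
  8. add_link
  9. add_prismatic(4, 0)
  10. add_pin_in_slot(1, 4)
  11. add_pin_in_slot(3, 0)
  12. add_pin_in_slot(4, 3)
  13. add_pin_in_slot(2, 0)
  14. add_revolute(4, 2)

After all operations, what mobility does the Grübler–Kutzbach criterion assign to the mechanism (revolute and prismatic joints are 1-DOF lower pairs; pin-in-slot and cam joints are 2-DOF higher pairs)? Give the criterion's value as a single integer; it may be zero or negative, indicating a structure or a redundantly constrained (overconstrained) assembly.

(L,J1,J2)=(1,0,0); link0 fixed
link1: (2,0,0)
P 1-0 [J1]: (2,1,0)
link2: (3,1,0)
link3: (4,1,0)
R 3-1 [J1]: (4,2,0)
P 3-2 [J1]: (4,3,0)
R 1-2 [J1]: (4,4,0)
link4: (5,4,0)
P 4-0 [J1]: (5,5,0)
PS 1-4 [J2]: (5,5,1)
PS 3-0 [J2]: (5,5,2)
PS 4-3 [J2]: (5,5,3)
PS 2-0 [J2]: (5,5,4)
R 4-2 [J1]: (5,6,4)
Grübler: 3·4 − 2·6 − 4 = -4

M = -4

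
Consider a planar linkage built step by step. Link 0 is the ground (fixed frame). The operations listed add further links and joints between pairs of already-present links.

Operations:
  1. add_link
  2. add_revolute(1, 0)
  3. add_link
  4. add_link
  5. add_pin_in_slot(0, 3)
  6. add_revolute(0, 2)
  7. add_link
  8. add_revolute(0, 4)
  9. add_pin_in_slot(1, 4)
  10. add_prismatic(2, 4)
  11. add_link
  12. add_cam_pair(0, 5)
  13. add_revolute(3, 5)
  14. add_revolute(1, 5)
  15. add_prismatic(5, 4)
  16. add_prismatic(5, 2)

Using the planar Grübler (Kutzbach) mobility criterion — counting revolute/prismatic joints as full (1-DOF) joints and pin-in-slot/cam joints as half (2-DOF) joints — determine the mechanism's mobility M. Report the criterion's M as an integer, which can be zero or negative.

ground; <1,0,0>
#1 <2,0,0>
R:1↔0 J1 <2,1,0>
#2 <3,1,0>
#3 <4,1,0>
PS:0↔3 J2 <4,1,1>
R:0↔2 J1 <4,2,1>
#4 <5,2,1>
R:0↔4 J1 <5,3,1>
PS:1↔4 J2 <5,3,2>
P:2↔4 J1 <5,4,2>
#5 <6,4,2>
C:0↔5 J2 <6,4,3>
R:3↔5 J1 <6,5,3>
R:1↔5 J1 <6,6,3>
P:5↔4 J1 <6,7,3>
P:5↔2 J1 <6,8,3>
3×5 − 2×8 − 1×3 = -4

M = -4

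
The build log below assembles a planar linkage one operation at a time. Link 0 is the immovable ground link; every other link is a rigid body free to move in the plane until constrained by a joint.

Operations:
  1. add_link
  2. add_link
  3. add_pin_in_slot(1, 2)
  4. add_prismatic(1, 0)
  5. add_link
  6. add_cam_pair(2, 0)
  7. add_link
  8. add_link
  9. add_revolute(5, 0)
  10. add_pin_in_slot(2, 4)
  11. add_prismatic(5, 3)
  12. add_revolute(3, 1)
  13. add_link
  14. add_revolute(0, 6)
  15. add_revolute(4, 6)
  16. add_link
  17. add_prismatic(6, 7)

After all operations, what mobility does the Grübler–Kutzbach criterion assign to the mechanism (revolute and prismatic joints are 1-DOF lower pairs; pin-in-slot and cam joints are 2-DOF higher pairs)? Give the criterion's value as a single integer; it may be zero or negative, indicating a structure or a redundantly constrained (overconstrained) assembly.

[1;0;0] (link 0 is ground)
L+ [2;0;0]
L+ [3;0;0]
PS(1,2)∈J2 [3;0;1]
P(1,0)∈J1 [3;1;1]
L+ [4;1;1]
C(2,0)∈J2 [4;1;2]
L+ [5;1;2]
L+ [6;1;2]
R(5,0)∈J1 [6;2;2]
PS(2,4)∈J2 [6;2;3]
P(5,3)∈J1 [6;3;3]
R(3,1)∈J1 [6;4;3]
L+ [7;4;3]
R(0,6)∈J1 [7;5;3]
R(4,6)∈J1 [7;6;3]
L+ [8;6;3]
P(6,7)∈J1 [8;7;3]
mobility = 21 − 14 − 3 = 4

M = 4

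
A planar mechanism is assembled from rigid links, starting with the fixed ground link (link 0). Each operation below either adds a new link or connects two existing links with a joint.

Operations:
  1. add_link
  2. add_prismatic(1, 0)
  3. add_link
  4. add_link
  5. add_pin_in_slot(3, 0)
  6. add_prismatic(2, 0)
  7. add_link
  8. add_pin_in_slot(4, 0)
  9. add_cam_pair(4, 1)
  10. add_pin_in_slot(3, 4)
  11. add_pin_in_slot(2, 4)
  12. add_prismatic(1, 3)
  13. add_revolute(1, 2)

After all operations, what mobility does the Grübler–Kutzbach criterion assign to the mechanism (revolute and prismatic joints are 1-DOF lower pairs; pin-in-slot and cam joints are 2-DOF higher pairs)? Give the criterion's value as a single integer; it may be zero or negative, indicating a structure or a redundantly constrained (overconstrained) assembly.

M = -1

link 0 = ground. State L|J1|J2 = 1|0|0
+link1  2|0|0
P(1,0) f=1→J1  2|1|0
+link2  3|1|0
+link3  4|1|0
PS(3,0) f=2→J2  4|1|1
P(2,0) f=1→J1  4|2|1
+link4  5|2|1
PS(4,0) f=2→J2  5|2|2
C(4,1) f=2→J2  5|2|3
PS(3,4) f=2→J2  5|2|4
PS(2,4) f=2→J2  5|2|5
P(1,3) f=1→J1  5|3|5
R(1,2) f=1→J1  5|4|5
M = 3(5−1)−2·4−5 = 12−8−5 = -1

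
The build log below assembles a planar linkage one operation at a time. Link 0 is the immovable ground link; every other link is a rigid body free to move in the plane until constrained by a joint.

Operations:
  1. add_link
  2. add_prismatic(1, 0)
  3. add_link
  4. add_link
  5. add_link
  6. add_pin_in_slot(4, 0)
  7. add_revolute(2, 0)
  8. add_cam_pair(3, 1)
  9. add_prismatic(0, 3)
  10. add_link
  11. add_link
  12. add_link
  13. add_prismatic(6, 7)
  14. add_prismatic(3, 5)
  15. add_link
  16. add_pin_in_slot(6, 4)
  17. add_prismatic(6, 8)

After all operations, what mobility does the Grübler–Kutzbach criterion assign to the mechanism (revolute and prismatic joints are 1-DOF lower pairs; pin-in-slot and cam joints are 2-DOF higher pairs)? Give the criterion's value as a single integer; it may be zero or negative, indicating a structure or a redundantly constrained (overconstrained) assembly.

link 0 = ground. State L|J1|J2 = 1|0|0
+link1  2|0|0
P(1,0) f=1→J1  2|1|0
+link2  3|1|0
+link3  4|1|0
+link4  5|1|0
PS(4,0) f=2→J2  5|1|1
R(2,0) f=1→J1  5|2|1
C(3,1) f=2→J2  5|2|2
P(0,3) f=1→J1  5|3|2
+link5  6|3|2
+link6  7|3|2
+link7  8|3|2
P(6,7) f=1→J1  8|4|2
P(3,5) f=1→J1  8|5|2
+link8  9|5|2
PS(6,4) f=2→J2  9|5|3
P(6,8) f=1→J1  9|6|3
M = 3(9−1)−2·6−3 = 24−12−3 = 9

M = 9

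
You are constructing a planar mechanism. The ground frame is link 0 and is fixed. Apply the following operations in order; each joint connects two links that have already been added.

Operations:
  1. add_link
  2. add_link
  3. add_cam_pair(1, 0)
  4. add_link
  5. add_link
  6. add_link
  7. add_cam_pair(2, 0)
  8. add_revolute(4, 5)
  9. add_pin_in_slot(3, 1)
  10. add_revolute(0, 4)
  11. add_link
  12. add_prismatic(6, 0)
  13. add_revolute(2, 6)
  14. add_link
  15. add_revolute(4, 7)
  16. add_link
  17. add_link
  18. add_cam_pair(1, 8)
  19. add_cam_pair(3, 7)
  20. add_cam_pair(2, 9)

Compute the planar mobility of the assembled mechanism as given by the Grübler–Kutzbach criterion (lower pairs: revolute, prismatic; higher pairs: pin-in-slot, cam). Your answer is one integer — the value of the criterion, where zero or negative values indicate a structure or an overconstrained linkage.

L=1 J1=0 J2=0
add link → L=2 J1=0 J2=0
add link → L=3 J1=0 J2=0
C@1,0 dof=2 J2 → L=3 J1=0 J2=1
add link → L=4 J1=0 J2=1
add link → L=5 J1=0 J2=1
add link → L=6 J1=0 J2=1
C@2,0 dof=2 J2 → L=6 J1=0 J2=2
R@4,5 dof=1 J1 → L=6 J1=1 J2=2
PS@3,1 dof=2 J2 → L=6 J1=1 J2=3
R@0,4 dof=1 J1 → L=6 J1=2 J2=3
add link → L=7 J1=2 J2=3
P@6,0 dof=1 J1 → L=7 J1=3 J2=3
R@2,6 dof=1 J1 → L=7 J1=4 J2=3
add link → L=8 J1=4 J2=3
R@4,7 dof=1 J1 → L=8 J1=5 J2=3
add link → L=9 J1=5 J2=3
add link → L=10 J1=5 J2=3
C@1,8 dof=2 J2 → L=10 J1=5 J2=4
C@3,7 dof=2 J2 → L=10 J1=5 J2=5
C@2,9 dof=2 J2 → L=10 J1=5 J2=6
M=3(L−1)−2J1−J2=3·9−2·5−6=11

M = 11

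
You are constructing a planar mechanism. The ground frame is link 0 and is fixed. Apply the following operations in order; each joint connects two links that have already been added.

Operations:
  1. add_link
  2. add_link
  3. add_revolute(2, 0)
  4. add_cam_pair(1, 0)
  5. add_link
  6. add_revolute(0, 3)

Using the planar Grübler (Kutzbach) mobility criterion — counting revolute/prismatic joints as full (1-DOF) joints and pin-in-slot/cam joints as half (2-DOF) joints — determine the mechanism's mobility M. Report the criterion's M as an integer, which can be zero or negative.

(L,J1,J2)=(1,0,0); link0 fixed
link1: (2,0,0)
link2: (3,0,0)
R 2-0 [J1]: (3,1,0)
C 1-0 [J2]: (3,1,1)
link3: (4,1,1)
R 0-3 [J1]: (4,2,1)
Grübler: 3·3 − 2·2 − 1 = 4

M = 4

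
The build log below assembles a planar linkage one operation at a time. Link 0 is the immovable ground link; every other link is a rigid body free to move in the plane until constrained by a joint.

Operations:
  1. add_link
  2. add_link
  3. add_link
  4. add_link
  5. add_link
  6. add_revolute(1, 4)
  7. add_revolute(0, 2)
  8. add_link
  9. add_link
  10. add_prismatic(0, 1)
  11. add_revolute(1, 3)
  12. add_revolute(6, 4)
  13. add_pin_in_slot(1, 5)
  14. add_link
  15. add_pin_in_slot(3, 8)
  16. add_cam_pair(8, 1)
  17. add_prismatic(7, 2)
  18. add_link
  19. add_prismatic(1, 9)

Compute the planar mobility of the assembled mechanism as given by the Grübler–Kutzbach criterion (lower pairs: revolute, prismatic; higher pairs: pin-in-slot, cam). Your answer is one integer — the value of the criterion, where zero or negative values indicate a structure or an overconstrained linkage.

M = 10

ground; <1,0,0>
#1 <2,0,0>
#2 <3,0,0>
#3 <4,0,0>
#4 <5,0,0>
#5 <6,0,0>
R:1↔4 J1 <6,1,0>
R:0↔2 J1 <6,2,0>
#6 <7,2,0>
#7 <8,2,0>
P:0↔1 J1 <8,3,0>
R:1↔3 J1 <8,4,0>
R:6↔4 J1 <8,5,0>
PS:1↔5 J2 <8,5,1>
#8 <9,5,1>
PS:3↔8 J2 <9,5,2>
C:8↔1 J2 <9,5,3>
P:7↔2 J1 <9,6,3>
#9 <10,6,3>
P:1↔9 J1 <10,7,3>
3×9 − 2×7 − 1×3 = 10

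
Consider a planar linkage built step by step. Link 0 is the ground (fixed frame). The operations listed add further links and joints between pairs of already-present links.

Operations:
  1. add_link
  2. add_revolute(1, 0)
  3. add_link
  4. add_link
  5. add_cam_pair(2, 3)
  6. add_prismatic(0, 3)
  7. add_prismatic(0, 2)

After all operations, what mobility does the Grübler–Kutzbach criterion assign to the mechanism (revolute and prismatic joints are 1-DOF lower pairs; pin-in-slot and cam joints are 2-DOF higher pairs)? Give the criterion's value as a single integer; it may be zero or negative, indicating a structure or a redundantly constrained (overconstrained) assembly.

ground; <1,0,0>
#1 <2,0,0>
R:1↔0 J1 <2,1,0>
#2 <3,1,0>
#3 <4,1,0>
C:2↔3 J2 <4,1,1>
P:0↔3 J1 <4,2,1>
P:0↔2 J1 <4,3,1>
3×3 − 2×3 − 1×1 = 2

M = 2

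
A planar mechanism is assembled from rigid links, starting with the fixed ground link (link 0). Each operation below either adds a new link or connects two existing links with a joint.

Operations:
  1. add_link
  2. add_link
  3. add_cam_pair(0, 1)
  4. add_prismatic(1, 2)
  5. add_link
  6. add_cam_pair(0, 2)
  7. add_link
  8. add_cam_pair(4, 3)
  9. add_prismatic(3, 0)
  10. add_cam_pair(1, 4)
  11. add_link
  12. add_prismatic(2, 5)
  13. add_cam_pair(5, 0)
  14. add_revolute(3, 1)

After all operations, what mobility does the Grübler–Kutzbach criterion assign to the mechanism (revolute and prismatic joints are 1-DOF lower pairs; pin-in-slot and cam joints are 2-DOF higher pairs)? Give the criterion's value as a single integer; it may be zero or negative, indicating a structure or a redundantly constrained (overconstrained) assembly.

(L,J1,J2)=(1,0,0); link0 fixed
link1: (2,0,0)
link2: (3,0,0)
C 0-1 [J2]: (3,0,1)
P 1-2 [J1]: (3,1,1)
link3: (4,1,1)
C 0-2 [J2]: (4,1,2)
link4: (5,1,2)
C 4-3 [J2]: (5,1,3)
P 3-0 [J1]: (5,2,3)
C 1-4 [J2]: (5,2,4)
link5: (6,2,4)
P 2-5 [J1]: (6,3,4)
C 5-0 [J2]: (6,3,5)
R 3-1 [J1]: (6,4,5)
Grübler: 3·5 − 2·4 − 5 = 2

M = 2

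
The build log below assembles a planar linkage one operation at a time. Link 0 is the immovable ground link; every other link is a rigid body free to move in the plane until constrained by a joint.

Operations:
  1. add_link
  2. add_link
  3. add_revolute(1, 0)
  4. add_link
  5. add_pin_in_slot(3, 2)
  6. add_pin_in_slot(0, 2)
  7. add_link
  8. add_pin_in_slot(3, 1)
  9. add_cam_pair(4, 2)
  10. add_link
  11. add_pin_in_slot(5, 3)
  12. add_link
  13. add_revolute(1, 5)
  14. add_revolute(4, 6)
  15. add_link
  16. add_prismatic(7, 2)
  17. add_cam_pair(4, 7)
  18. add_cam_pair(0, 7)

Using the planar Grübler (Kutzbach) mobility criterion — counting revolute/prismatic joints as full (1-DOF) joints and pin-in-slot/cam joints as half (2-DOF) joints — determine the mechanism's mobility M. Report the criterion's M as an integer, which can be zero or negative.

[1;0;0] (link 0 is ground)
L+ [2;0;0]
L+ [3;0;0]
R(1,0)∈J1 [3;1;0]
L+ [4;1;0]
PS(3,2)∈J2 [4;1;1]
PS(0,2)∈J2 [4;1;2]
L+ [5;1;2]
PS(3,1)∈J2 [5;1;3]
C(4,2)∈J2 [5;1;4]
L+ [6;1;4]
PS(5,3)∈J2 [6;1;5]
L+ [7;1;5]
R(1,5)∈J1 [7;2;5]
R(4,6)∈J1 [7;3;5]
L+ [8;3;5]
P(7,2)∈J1 [8;4;5]
C(4,7)∈J2 [8;4;6]
C(0,7)∈J2 [8;4;7]
mobility = 21 − 8 − 7 = 6

M = 6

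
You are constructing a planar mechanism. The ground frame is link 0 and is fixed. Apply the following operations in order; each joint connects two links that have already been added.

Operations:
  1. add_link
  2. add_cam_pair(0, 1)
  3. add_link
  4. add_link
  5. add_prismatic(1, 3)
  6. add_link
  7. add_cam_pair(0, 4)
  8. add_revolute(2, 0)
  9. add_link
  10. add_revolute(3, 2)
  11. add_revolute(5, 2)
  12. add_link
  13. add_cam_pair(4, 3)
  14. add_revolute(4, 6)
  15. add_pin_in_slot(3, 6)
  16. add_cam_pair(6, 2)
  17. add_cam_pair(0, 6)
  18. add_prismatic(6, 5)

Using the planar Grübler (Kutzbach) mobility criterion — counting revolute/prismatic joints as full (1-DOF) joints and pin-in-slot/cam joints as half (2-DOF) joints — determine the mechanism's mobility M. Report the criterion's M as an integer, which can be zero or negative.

[1;0;0] (link 0 is ground)
L+ [2;0;0]
C(0,1)∈J2 [2;0;1]
L+ [3;0;1]
L+ [4;0;1]
P(1,3)∈J1 [4;1;1]
L+ [5;1;1]
C(0,4)∈J2 [5;1;2]
R(2,0)∈J1 [5;2;2]
L+ [6;2;2]
R(3,2)∈J1 [6;3;2]
R(5,2)∈J1 [6;4;2]
L+ [7;4;2]
C(4,3)∈J2 [7;4;3]
R(4,6)∈J1 [7;5;3]
PS(3,6)∈J2 [7;5;4]
C(6,2)∈J2 [7;5;5]
C(0,6)∈J2 [7;5;6]
P(6,5)∈J1 [7;6;6]
mobility = 18 − 12 − 6 = 0

M = 0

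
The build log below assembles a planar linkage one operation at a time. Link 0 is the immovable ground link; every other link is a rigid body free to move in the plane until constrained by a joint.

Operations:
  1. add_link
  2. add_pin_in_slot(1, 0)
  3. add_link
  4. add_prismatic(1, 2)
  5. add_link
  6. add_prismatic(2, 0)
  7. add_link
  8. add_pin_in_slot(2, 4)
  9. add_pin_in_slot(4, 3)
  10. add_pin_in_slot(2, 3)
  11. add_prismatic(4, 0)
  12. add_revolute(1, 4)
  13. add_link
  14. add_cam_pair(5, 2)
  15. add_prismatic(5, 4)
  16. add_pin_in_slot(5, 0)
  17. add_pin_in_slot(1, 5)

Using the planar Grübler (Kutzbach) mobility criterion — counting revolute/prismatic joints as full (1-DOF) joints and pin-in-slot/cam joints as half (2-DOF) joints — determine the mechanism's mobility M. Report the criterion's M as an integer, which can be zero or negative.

ground; <1,0,0>
#1 <2,0,0>
PS:1↔0 J2 <2,0,1>
#2 <3,0,1>
P:1↔2 J1 <3,1,1>
#3 <4,1,1>
P:2↔0 J1 <4,2,1>
#4 <5,2,1>
PS:2↔4 J2 <5,2,2>
PS:4↔3 J2 <5,2,3>
PS:2↔3 J2 <5,2,4>
P:4↔0 J1 <5,3,4>
R:1↔4 J1 <5,4,4>
#5 <6,4,4>
C:5↔2 J2 <6,4,5>
P:5↔4 J1 <6,5,5>
PS:5↔0 J2 <6,5,6>
PS:1↔5 J2 <6,5,7>
3×5 − 2×5 − 1×7 = -2

M = -2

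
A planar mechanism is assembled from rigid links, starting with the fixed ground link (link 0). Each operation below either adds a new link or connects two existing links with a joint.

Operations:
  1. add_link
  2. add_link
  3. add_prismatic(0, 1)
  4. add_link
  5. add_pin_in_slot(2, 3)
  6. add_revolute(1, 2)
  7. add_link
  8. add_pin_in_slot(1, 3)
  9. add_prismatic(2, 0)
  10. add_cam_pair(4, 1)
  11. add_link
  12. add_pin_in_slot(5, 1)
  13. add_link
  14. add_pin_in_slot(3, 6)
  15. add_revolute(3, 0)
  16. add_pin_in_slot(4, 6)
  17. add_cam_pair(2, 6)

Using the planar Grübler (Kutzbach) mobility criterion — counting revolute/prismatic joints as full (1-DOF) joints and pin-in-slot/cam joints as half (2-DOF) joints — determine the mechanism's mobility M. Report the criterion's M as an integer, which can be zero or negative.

[1;0;0] (link 0 is ground)
L+ [2;0;0]
L+ [3;0;0]
P(0,1)∈J1 [3;1;0]
L+ [4;1;0]
PS(2,3)∈J2 [4;1;1]
R(1,2)∈J1 [4;2;1]
L+ [5;2;1]
PS(1,3)∈J2 [5;2;2]
P(2,0)∈J1 [5;3;2]
C(4,1)∈J2 [5;3;3]
L+ [6;3;3]
PS(5,1)∈J2 [6;3;4]
L+ [7;3;4]
PS(3,6)∈J2 [7;3;5]
R(3,0)∈J1 [7;4;5]
PS(4,6)∈J2 [7;4;6]
C(2,6)∈J2 [7;4;7]
mobility = 18 − 8 − 7 = 3

M = 3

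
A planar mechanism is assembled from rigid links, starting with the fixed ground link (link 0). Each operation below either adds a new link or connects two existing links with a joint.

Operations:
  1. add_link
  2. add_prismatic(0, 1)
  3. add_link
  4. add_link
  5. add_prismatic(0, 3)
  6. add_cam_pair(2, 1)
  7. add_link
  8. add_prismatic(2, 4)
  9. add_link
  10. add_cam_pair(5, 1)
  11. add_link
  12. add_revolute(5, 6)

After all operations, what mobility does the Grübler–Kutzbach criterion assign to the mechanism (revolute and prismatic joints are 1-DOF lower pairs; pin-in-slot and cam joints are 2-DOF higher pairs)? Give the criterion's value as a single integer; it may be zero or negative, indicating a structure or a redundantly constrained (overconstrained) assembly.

M = 8

link 0 = ground. State L|J1|J2 = 1|0|0
+link1  2|0|0
P(0,1) f=1→J1  2|1|0
+link2  3|1|0
+link3  4|1|0
P(0,3) f=1→J1  4|2|0
C(2,1) f=2→J2  4|2|1
+link4  5|2|1
P(2,4) f=1→J1  5|3|1
+link5  6|3|1
C(5,1) f=2→J2  6|3|2
+link6  7|3|2
R(5,6) f=1→J1  7|4|2
M = 3(7−1)−2·4−2 = 18−8−2 = 8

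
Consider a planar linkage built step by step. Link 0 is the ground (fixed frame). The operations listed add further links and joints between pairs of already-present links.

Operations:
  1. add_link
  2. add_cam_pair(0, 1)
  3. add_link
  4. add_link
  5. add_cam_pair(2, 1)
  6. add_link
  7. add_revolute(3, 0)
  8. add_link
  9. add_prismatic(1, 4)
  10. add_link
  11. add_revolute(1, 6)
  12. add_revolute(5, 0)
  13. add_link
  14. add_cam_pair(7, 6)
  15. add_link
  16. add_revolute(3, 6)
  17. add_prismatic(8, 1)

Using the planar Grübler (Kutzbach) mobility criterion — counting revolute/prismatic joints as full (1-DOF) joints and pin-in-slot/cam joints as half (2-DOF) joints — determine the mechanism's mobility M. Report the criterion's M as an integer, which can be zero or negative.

M = 9

[1;0;0] (link 0 is ground)
L+ [2;0;0]
C(0,1)∈J2 [2;0;1]
L+ [3;0;1]
L+ [4;0;1]
C(2,1)∈J2 [4;0;2]
L+ [5;0;2]
R(3,0)∈J1 [5;1;2]
L+ [6;1;2]
P(1,4)∈J1 [6;2;2]
L+ [7;2;2]
R(1,6)∈J1 [7;3;2]
R(5,0)∈J1 [7;4;2]
L+ [8;4;2]
C(7,6)∈J2 [8;4;3]
L+ [9;4;3]
R(3,6)∈J1 [9;5;3]
P(8,1)∈J1 [9;6;3]
mobility = 24 − 12 − 3 = 9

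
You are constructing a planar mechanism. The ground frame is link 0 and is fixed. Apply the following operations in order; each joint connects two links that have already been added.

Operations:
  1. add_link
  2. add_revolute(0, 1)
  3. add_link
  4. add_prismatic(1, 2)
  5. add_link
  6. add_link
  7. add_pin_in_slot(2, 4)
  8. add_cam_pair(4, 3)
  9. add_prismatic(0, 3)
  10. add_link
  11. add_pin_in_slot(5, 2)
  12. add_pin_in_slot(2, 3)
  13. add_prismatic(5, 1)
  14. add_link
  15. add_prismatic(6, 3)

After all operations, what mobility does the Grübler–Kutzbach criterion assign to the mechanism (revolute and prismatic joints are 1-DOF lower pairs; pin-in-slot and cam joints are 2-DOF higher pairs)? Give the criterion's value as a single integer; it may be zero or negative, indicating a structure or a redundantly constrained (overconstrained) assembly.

M = 4

L=1 J1=0 J2=0
add link → L=2 J1=0 J2=0
R@0,1 dof=1 J1 → L=2 J1=1 J2=0
add link → L=3 J1=1 J2=0
P@1,2 dof=1 J1 → L=3 J1=2 J2=0
add link → L=4 J1=2 J2=0
add link → L=5 J1=2 J2=0
PS@2,4 dof=2 J2 → L=5 J1=2 J2=1
C@4,3 dof=2 J2 → L=5 J1=2 J2=2
P@0,3 dof=1 J1 → L=5 J1=3 J2=2
add link → L=6 J1=3 J2=2
PS@5,2 dof=2 J2 → L=6 J1=3 J2=3
PS@2,3 dof=2 J2 → L=6 J1=3 J2=4
P@5,1 dof=1 J1 → L=6 J1=4 J2=4
add link → L=7 J1=4 J2=4
P@6,3 dof=1 J1 → L=7 J1=5 J2=4
M=3(L−1)−2J1−J2=3·6−2·5−4=4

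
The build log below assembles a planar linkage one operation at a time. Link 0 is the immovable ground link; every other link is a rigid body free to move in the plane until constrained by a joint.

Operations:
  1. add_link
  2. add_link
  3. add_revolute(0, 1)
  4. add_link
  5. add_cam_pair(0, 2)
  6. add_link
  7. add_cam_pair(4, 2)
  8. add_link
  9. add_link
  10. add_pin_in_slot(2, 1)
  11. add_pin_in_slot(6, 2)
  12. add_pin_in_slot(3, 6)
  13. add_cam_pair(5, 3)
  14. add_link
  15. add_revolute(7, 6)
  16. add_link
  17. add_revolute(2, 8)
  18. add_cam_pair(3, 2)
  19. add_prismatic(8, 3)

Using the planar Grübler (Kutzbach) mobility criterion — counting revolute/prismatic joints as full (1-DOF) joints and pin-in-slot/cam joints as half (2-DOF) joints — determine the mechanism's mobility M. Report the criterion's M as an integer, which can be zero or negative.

L=1 J1=0 J2=0
add link → L=2 J1=0 J2=0
add link → L=3 J1=0 J2=0
R@0,1 dof=1 J1 → L=3 J1=1 J2=0
add link → L=4 J1=1 J2=0
C@0,2 dof=2 J2 → L=4 J1=1 J2=1
add link → L=5 J1=1 J2=1
C@4,2 dof=2 J2 → L=5 J1=1 J2=2
add link → L=6 J1=1 J2=2
add link → L=7 J1=1 J2=2
PS@2,1 dof=2 J2 → L=7 J1=1 J2=3
PS@6,2 dof=2 J2 → L=7 J1=1 J2=4
PS@3,6 dof=2 J2 → L=7 J1=1 J2=5
C@5,3 dof=2 J2 → L=7 J1=1 J2=6
add link → L=8 J1=1 J2=6
R@7,6 dof=1 J1 → L=8 J1=2 J2=6
add link → L=9 J1=2 J2=6
R@2,8 dof=1 J1 → L=9 J1=3 J2=6
C@3,2 dof=2 J2 → L=9 J1=3 J2=7
P@8,3 dof=1 J1 → L=9 J1=4 J2=7
M=3(L−1)−2J1−J2=3·8−2·4−7=9

M = 9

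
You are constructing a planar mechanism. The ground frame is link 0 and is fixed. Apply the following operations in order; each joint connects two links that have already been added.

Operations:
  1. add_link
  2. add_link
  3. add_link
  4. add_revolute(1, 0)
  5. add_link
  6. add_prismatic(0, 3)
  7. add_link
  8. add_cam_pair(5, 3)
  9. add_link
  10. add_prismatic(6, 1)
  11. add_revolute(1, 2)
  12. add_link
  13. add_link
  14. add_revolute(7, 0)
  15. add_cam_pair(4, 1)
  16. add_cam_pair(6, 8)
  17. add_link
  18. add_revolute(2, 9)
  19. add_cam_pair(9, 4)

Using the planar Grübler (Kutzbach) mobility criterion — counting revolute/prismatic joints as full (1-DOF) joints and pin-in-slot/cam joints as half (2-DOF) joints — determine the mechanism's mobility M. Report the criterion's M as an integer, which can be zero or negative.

M = 11

(L,J1,J2)=(1,0,0); link0 fixed
link1: (2,0,0)
link2: (3,0,0)
link3: (4,0,0)
R 1-0 [J1]: (4,1,0)
link4: (5,1,0)
P 0-3 [J1]: (5,2,0)
link5: (6,2,0)
C 5-3 [J2]: (6,2,1)
link6: (7,2,1)
P 6-1 [J1]: (7,3,1)
R 1-2 [J1]: (7,4,1)
link7: (8,4,1)
link8: (9,4,1)
R 7-0 [J1]: (9,5,1)
C 4-1 [J2]: (9,5,2)
C 6-8 [J2]: (9,5,3)
link9: (10,5,3)
R 2-9 [J1]: (10,6,3)
C 9-4 [J2]: (10,6,4)
Grübler: 3·9 − 2·6 − 4 = 11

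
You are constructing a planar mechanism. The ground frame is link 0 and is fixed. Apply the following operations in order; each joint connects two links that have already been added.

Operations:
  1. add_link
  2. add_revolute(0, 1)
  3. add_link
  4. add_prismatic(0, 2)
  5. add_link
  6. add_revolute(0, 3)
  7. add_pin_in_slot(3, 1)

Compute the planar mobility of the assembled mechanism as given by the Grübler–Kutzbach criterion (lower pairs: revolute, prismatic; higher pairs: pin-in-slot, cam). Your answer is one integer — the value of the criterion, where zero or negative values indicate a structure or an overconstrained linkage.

M = 2

ground; <1,0,0>
#1 <2,0,0>
R:0↔1 J1 <2,1,0>
#2 <3,1,0>
P:0↔2 J1 <3,2,0>
#3 <4,2,0>
R:0↔3 J1 <4,3,0>
PS:3↔1 J2 <4,3,1>
3×3 − 2×3 − 1×1 = 2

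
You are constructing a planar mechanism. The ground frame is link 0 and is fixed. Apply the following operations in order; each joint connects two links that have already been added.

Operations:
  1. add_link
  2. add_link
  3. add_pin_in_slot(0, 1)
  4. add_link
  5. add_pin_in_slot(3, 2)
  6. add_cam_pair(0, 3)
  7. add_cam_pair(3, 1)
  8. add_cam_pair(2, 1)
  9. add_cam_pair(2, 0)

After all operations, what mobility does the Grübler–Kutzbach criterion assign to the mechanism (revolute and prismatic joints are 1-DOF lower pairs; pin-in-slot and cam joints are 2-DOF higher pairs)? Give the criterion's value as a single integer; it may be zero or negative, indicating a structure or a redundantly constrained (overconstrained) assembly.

[1;0;0] (link 0 is ground)
L+ [2;0;0]
L+ [3;0;0]
PS(0,1)∈J2 [3;0;1]
L+ [4;0;1]
PS(3,2)∈J2 [4;0;2]
C(0,3)∈J2 [4;0;3]
C(3,1)∈J2 [4;0;4]
C(2,1)∈J2 [4;0;5]
C(2,0)∈J2 [4;0;6]
mobility = 9 − 0 − 6 = 3

M = 3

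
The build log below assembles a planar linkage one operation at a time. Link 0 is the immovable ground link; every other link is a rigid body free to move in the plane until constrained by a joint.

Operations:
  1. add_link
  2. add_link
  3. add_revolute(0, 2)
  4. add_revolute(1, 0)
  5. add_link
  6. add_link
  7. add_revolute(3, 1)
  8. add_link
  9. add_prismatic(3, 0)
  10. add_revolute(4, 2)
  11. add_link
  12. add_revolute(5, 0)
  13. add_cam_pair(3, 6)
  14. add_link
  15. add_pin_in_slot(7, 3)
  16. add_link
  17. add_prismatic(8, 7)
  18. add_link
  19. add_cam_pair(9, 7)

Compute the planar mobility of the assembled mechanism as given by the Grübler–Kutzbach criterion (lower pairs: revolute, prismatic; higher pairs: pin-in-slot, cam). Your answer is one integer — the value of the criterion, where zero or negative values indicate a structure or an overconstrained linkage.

M = 10

(L,J1,J2)=(1,0,0); link0 fixed
link1: (2,0,0)
link2: (3,0,0)
R 0-2 [J1]: (3,1,0)
R 1-0 [J1]: (3,2,0)
link3: (4,2,0)
link4: (5,2,0)
R 3-1 [J1]: (5,3,0)
link5: (6,3,0)
P 3-0 [J1]: (6,4,0)
R 4-2 [J1]: (6,5,0)
link6: (7,5,0)
R 5-0 [J1]: (7,6,0)
C 3-6 [J2]: (7,6,1)
link7: (8,6,1)
PS 7-3 [J2]: (8,6,2)
link8: (9,6,2)
P 8-7 [J1]: (9,7,2)
link9: (10,7,2)
C 9-7 [J2]: (10,7,3)
Grübler: 3·9 − 2·7 − 3 = 10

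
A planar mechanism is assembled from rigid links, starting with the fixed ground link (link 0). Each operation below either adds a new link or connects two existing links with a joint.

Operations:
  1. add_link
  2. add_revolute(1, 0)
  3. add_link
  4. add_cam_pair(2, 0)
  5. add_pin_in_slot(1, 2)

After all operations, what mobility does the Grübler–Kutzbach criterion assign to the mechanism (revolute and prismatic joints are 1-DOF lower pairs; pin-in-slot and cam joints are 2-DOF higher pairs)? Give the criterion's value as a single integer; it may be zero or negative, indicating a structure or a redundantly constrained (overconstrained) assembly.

L=1 J1=0 J2=0
add link → L=2 J1=0 J2=0
R@1,0 dof=1 J1 → L=2 J1=1 J2=0
add link → L=3 J1=1 J2=0
C@2,0 dof=2 J2 → L=3 J1=1 J2=1
PS@1,2 dof=2 J2 → L=3 J1=1 J2=2
M=3(L−1)−2J1−J2=3·2−2·1−2=2

M = 2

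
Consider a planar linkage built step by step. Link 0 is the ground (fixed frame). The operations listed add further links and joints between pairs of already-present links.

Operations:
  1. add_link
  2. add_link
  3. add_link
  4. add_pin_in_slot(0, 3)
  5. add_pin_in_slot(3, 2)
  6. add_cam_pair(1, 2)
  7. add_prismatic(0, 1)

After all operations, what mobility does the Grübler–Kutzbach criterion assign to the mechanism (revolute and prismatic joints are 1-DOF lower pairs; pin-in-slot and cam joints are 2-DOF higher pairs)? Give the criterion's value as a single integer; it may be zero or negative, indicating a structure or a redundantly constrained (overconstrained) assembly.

L=1 J1=0 J2=0
add link → L=2 J1=0 J2=0
add link → L=3 J1=0 J2=0
add link → L=4 J1=0 J2=0
PS@0,3 dof=2 J2 → L=4 J1=0 J2=1
PS@3,2 dof=2 J2 → L=4 J1=0 J2=2
C@1,2 dof=2 J2 → L=4 J1=0 J2=3
P@0,1 dof=1 J1 → L=4 J1=1 J2=3
M=3(L−1)−2J1−J2=3·3−2·1−3=4

M = 4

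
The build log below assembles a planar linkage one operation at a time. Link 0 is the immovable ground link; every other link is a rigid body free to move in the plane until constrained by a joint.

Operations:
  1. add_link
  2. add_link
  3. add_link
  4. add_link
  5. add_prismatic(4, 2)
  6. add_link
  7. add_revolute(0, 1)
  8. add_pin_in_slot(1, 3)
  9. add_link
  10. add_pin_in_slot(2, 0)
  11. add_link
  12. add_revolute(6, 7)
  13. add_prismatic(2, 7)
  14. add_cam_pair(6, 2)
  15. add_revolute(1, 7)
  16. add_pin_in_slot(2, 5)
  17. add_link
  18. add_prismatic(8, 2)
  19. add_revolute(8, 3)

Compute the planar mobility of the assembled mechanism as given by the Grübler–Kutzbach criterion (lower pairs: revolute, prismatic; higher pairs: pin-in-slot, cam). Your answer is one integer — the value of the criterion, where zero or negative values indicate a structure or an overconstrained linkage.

ground; <1,0,0>
#1 <2,0,0>
#2 <3,0,0>
#3 <4,0,0>
#4 <5,0,0>
P:4↔2 J1 <5,1,0>
#5 <6,1,0>
R:0↔1 J1 <6,2,0>
PS:1↔3 J2 <6,2,1>
#6 <7,2,1>
PS:2↔0 J2 <7,2,2>
#7 <8,2,2>
R:6↔7 J1 <8,3,2>
P:2↔7 J1 <8,4,2>
C:6↔2 J2 <8,4,3>
R:1↔7 J1 <8,5,3>
PS:2↔5 J2 <8,5,4>
#8 <9,5,4>
P:8↔2 J1 <9,6,4>
R:8↔3 J1 <9,7,4>
3×8 − 2×7 − 1×4 = 6

M = 6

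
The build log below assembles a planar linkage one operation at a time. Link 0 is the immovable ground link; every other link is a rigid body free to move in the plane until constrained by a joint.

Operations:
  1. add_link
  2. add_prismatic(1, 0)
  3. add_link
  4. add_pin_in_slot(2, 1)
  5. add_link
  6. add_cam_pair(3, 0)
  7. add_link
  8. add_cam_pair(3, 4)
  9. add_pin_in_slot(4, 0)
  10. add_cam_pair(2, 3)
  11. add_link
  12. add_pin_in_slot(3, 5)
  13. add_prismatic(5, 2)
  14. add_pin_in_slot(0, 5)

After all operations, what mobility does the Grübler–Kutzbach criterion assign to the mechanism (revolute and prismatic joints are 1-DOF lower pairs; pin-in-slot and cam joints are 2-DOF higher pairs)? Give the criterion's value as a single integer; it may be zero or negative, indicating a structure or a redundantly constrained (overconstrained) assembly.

M = 4

ground; <1,0,0>
#1 <2,0,0>
P:1↔0 J1 <2,1,0>
#2 <3,1,0>
PS:2↔1 J2 <3,1,1>
#3 <4,1,1>
C:3↔0 J2 <4,1,2>
#4 <5,1,2>
C:3↔4 J2 <5,1,3>
PS:4↔0 J2 <5,1,4>
C:2↔3 J2 <5,1,5>
#5 <6,1,5>
PS:3↔5 J2 <6,1,6>
P:5↔2 J1 <6,2,6>
PS:0↔5 J2 <6,2,7>
3×5 − 2×2 − 1×7 = 4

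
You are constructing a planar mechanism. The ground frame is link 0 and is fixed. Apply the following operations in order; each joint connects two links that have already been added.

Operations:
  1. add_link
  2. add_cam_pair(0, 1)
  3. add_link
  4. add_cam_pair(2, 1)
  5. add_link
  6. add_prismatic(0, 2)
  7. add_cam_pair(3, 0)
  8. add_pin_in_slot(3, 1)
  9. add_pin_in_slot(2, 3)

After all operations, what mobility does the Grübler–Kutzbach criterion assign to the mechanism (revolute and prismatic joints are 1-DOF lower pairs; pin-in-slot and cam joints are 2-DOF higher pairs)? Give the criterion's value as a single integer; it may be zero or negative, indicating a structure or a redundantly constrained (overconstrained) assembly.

M = 2

(L,J1,J2)=(1,0,0); link0 fixed
link1: (2,0,0)
C 0-1 [J2]: (2,0,1)
link2: (3,0,1)
C 2-1 [J2]: (3,0,2)
link3: (4,0,2)
P 0-2 [J1]: (4,1,2)
C 3-0 [J2]: (4,1,3)
PS 3-1 [J2]: (4,1,4)
PS 2-3 [J2]: (4,1,5)
Grübler: 3·3 − 2·1 − 5 = 2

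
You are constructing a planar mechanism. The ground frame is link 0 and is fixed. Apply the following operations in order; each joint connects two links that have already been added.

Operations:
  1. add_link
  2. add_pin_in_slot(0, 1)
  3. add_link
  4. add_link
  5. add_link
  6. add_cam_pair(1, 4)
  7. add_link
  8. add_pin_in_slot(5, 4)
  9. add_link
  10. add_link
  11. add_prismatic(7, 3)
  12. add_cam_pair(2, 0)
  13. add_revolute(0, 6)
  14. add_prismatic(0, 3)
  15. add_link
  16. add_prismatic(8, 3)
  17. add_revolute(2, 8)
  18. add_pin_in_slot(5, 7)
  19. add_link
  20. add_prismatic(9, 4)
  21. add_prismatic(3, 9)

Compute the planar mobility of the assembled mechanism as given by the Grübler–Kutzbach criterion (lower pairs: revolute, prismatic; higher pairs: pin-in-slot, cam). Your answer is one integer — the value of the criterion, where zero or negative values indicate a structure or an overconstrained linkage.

L=1 J1=0 J2=0
add link → L=2 J1=0 J2=0
PS@0,1 dof=2 J2 → L=2 J1=0 J2=1
add link → L=3 J1=0 J2=1
add link → L=4 J1=0 J2=1
add link → L=5 J1=0 J2=1
C@1,4 dof=2 J2 → L=5 J1=0 J2=2
add link → L=6 J1=0 J2=2
PS@5,4 dof=2 J2 → L=6 J1=0 J2=3
add link → L=7 J1=0 J2=3
add link → L=8 J1=0 J2=3
P@7,3 dof=1 J1 → L=8 J1=1 J2=3
C@2,0 dof=2 J2 → L=8 J1=1 J2=4
R@0,6 dof=1 J1 → L=8 J1=2 J2=4
P@0,3 dof=1 J1 → L=8 J1=3 J2=4
add link → L=9 J1=3 J2=4
P@8,3 dof=1 J1 → L=9 J1=4 J2=4
R@2,8 dof=1 J1 → L=9 J1=5 J2=4
PS@5,7 dof=2 J2 → L=9 J1=5 J2=5
add link → L=10 J1=5 J2=5
P@9,4 dof=1 J1 → L=10 J1=6 J2=5
P@3,9 dof=1 J1 → L=10 J1=7 J2=5
M=3(L−1)−2J1−J2=3·9−2·7−5=8

M = 8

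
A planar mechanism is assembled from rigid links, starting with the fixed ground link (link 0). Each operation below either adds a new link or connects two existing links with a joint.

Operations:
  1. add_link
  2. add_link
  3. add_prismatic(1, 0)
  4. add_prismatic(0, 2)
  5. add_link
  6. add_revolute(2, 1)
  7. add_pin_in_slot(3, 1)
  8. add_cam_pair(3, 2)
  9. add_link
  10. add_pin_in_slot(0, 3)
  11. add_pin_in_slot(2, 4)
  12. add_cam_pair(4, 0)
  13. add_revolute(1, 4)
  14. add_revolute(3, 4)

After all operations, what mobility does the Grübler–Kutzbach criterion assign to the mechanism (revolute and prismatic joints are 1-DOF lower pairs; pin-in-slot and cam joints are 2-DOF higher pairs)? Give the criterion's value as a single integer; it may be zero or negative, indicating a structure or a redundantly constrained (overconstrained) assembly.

[1;0;0] (link 0 is ground)
L+ [2;0;0]
L+ [3;0;0]
P(1,0)∈J1 [3;1;0]
P(0,2)∈J1 [3;2;0]
L+ [4;2;0]
R(2,1)∈J1 [4;3;0]
PS(3,1)∈J2 [4;3;1]
C(3,2)∈J2 [4;3;2]
L+ [5;3;2]
PS(0,3)∈J2 [5;3;3]
PS(2,4)∈J2 [5;3;4]
C(4,0)∈J2 [5;3;5]
R(1,4)∈J1 [5;4;5]
R(3,4)∈J1 [5;5;5]
mobility = 12 − 10 − 5 = -3

M = -3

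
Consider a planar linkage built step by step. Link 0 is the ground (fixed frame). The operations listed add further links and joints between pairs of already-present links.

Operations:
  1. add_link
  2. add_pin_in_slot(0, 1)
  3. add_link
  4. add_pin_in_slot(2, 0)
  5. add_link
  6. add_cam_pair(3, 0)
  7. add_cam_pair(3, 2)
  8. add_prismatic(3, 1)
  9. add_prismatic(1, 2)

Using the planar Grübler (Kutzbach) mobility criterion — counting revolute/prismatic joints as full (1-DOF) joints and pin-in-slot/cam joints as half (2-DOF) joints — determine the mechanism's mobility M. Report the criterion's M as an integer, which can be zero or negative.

M = 1

(L,J1,J2)=(1,0,0); link0 fixed
link1: (2,0,0)
PS 0-1 [J2]: (2,0,1)
link2: (3,0,1)
PS 2-0 [J2]: (3,0,2)
link3: (4,0,2)
C 3-0 [J2]: (4,0,3)
C 3-2 [J2]: (4,0,4)
P 3-1 [J1]: (4,1,4)
P 1-2 [J1]: (4,2,4)
Grübler: 3·3 − 2·2 − 4 = 1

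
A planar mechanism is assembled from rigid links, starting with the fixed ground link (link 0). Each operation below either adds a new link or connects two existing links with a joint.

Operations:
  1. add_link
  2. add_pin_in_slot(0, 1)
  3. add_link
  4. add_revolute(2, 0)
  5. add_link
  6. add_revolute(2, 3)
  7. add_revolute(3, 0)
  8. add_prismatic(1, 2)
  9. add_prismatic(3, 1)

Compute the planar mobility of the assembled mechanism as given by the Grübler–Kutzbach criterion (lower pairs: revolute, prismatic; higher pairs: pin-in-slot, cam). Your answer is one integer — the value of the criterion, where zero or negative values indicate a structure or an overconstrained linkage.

ground; <1,0,0>
#1 <2,0,0>
PS:0↔1 J2 <2,0,1>
#2 <3,0,1>
R:2↔0 J1 <3,1,1>
#3 <4,1,1>
R:2↔3 J1 <4,2,1>
R:3↔0 J1 <4,3,1>
P:1↔2 J1 <4,4,1>
P:3↔1 J1 <4,5,1>
3×3 − 2×5 − 1×1 = -2

M = -2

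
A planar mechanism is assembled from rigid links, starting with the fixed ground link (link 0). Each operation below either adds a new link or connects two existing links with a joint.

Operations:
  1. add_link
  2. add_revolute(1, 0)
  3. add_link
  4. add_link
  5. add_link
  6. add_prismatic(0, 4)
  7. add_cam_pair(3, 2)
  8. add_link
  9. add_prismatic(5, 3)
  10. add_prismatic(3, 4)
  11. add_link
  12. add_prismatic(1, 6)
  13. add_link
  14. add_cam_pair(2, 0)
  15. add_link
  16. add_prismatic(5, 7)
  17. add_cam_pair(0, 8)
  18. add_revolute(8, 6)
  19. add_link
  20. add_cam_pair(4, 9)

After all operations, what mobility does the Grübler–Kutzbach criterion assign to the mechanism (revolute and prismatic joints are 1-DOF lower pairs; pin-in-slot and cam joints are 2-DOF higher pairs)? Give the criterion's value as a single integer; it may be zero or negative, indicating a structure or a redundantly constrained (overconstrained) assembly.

M = 9

L=1 J1=0 J2=0
add link → L=2 J1=0 J2=0
R@1,0 dof=1 J1 → L=2 J1=1 J2=0
add link → L=3 J1=1 J2=0
add link → L=4 J1=1 J2=0
add link → L=5 J1=1 J2=0
P@0,4 dof=1 J1 → L=5 J1=2 J2=0
C@3,2 dof=2 J2 → L=5 J1=2 J2=1
add link → L=6 J1=2 J2=1
P@5,3 dof=1 J1 → L=6 J1=3 J2=1
P@3,4 dof=1 J1 → L=6 J1=4 J2=1
add link → L=7 J1=4 J2=1
P@1,6 dof=1 J1 → L=7 J1=5 J2=1
add link → L=8 J1=5 J2=1
C@2,0 dof=2 J2 → L=8 J1=5 J2=2
add link → L=9 J1=5 J2=2
P@5,7 dof=1 J1 → L=9 J1=6 J2=2
C@0,8 dof=2 J2 → L=9 J1=6 J2=3
R@8,6 dof=1 J1 → L=9 J1=7 J2=3
add link → L=10 J1=7 J2=3
C@4,9 dof=2 J2 → L=10 J1=7 J2=4
M=3(L−1)−2J1−J2=3·9−2·7−4=9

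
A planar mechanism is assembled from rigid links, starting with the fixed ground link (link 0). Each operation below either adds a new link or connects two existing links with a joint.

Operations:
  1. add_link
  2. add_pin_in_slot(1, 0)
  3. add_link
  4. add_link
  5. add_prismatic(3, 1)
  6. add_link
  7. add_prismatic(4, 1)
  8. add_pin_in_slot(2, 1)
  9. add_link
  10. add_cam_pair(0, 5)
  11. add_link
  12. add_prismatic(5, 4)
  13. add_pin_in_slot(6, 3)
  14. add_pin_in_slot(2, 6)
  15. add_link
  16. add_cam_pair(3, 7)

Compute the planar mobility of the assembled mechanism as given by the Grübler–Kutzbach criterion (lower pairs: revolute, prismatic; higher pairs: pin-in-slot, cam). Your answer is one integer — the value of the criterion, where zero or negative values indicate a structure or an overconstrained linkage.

[1;0;0] (link 0 is ground)
L+ [2;0;0]
PS(1,0)∈J2 [2;0;1]
L+ [3;0;1]
L+ [4;0;1]
P(3,1)∈J1 [4;1;1]
L+ [5;1;1]
P(4,1)∈J1 [5;2;1]
PS(2,1)∈J2 [5;2;2]
L+ [6;2;2]
C(0,5)∈J2 [6;2;3]
L+ [7;2;3]
P(5,4)∈J1 [7;3;3]
PS(6,3)∈J2 [7;3;4]
PS(2,6)∈J2 [7;3;5]
L+ [8;3;5]
C(3,7)∈J2 [8;3;6]
mobility = 21 − 6 − 6 = 9

M = 9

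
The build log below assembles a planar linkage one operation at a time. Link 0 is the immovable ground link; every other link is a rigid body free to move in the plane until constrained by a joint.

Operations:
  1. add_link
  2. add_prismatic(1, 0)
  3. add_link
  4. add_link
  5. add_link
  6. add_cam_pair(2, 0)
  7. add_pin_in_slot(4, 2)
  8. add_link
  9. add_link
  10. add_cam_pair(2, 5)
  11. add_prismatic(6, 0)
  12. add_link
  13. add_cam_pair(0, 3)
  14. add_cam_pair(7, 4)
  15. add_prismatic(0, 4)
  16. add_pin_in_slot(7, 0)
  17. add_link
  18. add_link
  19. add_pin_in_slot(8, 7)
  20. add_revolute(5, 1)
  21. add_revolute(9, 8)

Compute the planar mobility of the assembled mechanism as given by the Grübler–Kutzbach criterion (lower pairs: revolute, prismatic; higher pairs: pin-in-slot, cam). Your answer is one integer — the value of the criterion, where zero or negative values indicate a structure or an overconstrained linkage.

M = 10

L=1 J1=0 J2=0
add link → L=2 J1=0 J2=0
P@1,0 dof=1 J1 → L=2 J1=1 J2=0
add link → L=3 J1=1 J2=0
add link → L=4 J1=1 J2=0
add link → L=5 J1=1 J2=0
C@2,0 dof=2 J2 → L=5 J1=1 J2=1
PS@4,2 dof=2 J2 → L=5 J1=1 J2=2
add link → L=6 J1=1 J2=2
add link → L=7 J1=1 J2=2
C@2,5 dof=2 J2 → L=7 J1=1 J2=3
P@6,0 dof=1 J1 → L=7 J1=2 J2=3
add link → L=8 J1=2 J2=3
C@0,3 dof=2 J2 → L=8 J1=2 J2=4
C@7,4 dof=2 J2 → L=8 J1=2 J2=5
P@0,4 dof=1 J1 → L=8 J1=3 J2=5
PS@7,0 dof=2 J2 → L=8 J1=3 J2=6
add link → L=9 J1=3 J2=6
add link → L=10 J1=3 J2=6
PS@8,7 dof=2 J2 → L=10 J1=3 J2=7
R@5,1 dof=1 J1 → L=10 J1=4 J2=7
R@9,8 dof=1 J1 → L=10 J1=5 J2=7
M=3(L−1)−2J1−J2=3·9−2·5−7=10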